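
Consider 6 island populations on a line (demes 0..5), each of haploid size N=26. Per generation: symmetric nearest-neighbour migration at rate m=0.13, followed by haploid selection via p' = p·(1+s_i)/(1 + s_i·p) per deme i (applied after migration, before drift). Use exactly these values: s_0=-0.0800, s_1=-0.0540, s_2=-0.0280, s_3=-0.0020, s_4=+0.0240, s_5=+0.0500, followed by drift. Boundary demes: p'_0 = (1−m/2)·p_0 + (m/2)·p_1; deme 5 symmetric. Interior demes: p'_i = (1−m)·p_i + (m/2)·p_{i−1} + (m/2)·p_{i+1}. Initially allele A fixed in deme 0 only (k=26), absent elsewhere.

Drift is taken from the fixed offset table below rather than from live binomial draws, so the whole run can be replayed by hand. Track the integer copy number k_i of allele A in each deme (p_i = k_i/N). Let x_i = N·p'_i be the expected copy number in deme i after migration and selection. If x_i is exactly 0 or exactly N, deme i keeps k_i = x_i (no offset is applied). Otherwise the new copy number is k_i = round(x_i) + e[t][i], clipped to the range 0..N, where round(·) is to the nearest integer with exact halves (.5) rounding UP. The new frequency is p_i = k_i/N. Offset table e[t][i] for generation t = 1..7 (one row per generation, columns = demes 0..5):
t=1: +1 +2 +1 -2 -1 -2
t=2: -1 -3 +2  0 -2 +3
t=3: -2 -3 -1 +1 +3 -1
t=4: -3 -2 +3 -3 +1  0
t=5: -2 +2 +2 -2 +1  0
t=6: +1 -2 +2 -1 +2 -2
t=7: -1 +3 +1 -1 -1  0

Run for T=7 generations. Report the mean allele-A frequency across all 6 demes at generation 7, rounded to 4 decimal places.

t=0: k=[26 0 0 0 0 0]
t=1: x=[24.1734 1.6044 0.0000 0.0000 0.0000 0.0000] k=[25 4 0 0 0 0]
t=2: x=[23.4495 4.8811 0.2528 0.0000 0.0000 0.0000] k=[22 2 2 0 0 0]
t=3: x=[20.3395 3.1433 1.8213 0.1297 0.0000 0.0000] k=[18 0 1 1 0 0]
t=4: x=[16.3292 1.1713 0.9097 0.9332 0.0666 0.0000] k=[13 0 4 0 1 0]
t=5: x=[11.6171 1.0477 3.3953 0.3244 0.8902 0.0682] k=[10 3 5 0 2 0]
t=6: x=[9.0471 3.4169 4.4395 0.4541 1.7789 0.1365] k=[10 1 6 0 4 0]
t=7: x=[8.9202 1.8141 5.1664 0.6487 3.5521 0.2729] k=[8 5 6 0 3 0]

0.1410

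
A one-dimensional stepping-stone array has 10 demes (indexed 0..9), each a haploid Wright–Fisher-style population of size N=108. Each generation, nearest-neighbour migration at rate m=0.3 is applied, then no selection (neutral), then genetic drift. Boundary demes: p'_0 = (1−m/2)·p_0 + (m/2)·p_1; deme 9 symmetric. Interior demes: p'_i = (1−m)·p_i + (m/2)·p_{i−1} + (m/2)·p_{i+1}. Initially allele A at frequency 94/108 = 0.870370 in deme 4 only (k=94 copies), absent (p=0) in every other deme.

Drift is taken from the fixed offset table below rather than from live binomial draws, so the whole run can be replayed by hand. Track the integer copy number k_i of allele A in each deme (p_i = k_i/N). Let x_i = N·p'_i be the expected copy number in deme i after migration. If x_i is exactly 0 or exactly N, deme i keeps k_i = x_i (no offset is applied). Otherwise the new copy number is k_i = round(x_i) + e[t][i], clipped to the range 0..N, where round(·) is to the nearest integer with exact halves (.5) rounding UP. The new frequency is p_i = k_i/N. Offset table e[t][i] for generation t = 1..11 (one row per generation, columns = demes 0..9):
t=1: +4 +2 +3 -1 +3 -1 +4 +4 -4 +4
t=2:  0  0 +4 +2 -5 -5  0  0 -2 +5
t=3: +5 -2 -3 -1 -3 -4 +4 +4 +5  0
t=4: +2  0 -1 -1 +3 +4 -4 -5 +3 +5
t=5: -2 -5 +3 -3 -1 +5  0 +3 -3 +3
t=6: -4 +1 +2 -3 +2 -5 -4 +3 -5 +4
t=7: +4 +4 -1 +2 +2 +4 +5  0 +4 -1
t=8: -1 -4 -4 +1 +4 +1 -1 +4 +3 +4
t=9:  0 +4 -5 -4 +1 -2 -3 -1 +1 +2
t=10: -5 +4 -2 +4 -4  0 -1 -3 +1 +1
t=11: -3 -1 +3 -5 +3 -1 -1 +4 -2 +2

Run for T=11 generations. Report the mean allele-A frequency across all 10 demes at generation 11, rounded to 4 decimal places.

t=0: k=[0 0 0 0 94 0 0 0 0 0]
t=1: x=[0.0000 0.0000 0.0000 14.1000 65.8000 14.1000 0.0000 0.0000 0.0000 0.0000] k=[0 0 0 13 69 13 0 0 0 0]
t=2: x=[0.0000 0.0000 1.9500 19.4500 52.2000 19.4500 1.9500 0.0000 0.0000 0.0000] k=[0 0 6 21 47 14 2 0 0 0]
t=3: x=[0.0000 0.9000 7.3500 22.6500 38.1500 17.1500 3.5000 0.3000 0.0000 0.0000] k=[0 0 4 22 35 13 8 4 0 0]
t=4: x=[0.0000 0.6000 6.1000 21.2500 29.7500 15.5500 8.1500 4.0000 0.6000 0.0000] k=[0 1 5 20 33 20 4 0 4 0]
t=5: x=[0.1500 1.4500 6.6500 19.7000 29.1000 19.5500 5.8000 1.2000 2.8000 0.6000] k=[0 0 10 17 28 25 6 4 0 4]
t=6: x=[0.0000 1.5000 9.5500 17.6000 25.9000 22.6000 8.5500 3.7000 1.2000 3.4000] k=[0 3 12 15 28 18 5 7 0 7]
t=7: x=[0.4500 3.9000 11.1000 16.5000 24.5500 17.5500 7.2500 5.6500 2.1000 5.9500] k=[4 8 10 19 27 22 12 6 6 5]
t=8: x=[4.6000 7.7000 11.0500 18.8500 25.0500 21.2500 12.6000 6.9000 5.8500 5.1500] k=[4 4 7 20 29 22 12 11 9 9]
t=9: x=[4.0000 4.4500 8.5000 19.4000 26.6000 21.5500 13.3500 10.8500 9.3000 9.0000] k=[4 8 4 15 28 20 10 10 10 11]
t=10: x=[4.6000 6.8000 6.2500 15.3000 24.8500 19.7000 11.5000 10.0000 10.1500 10.8500] k=[0 11 4 19 21 20 11 7 11 12]
t=11: x=[1.6500 8.3000 7.3000 17.0500 20.5500 18.8000 11.7500 8.2000 10.5500 11.8500] k=[0 7 10 12 24 18 11 12 9 14]

0.1083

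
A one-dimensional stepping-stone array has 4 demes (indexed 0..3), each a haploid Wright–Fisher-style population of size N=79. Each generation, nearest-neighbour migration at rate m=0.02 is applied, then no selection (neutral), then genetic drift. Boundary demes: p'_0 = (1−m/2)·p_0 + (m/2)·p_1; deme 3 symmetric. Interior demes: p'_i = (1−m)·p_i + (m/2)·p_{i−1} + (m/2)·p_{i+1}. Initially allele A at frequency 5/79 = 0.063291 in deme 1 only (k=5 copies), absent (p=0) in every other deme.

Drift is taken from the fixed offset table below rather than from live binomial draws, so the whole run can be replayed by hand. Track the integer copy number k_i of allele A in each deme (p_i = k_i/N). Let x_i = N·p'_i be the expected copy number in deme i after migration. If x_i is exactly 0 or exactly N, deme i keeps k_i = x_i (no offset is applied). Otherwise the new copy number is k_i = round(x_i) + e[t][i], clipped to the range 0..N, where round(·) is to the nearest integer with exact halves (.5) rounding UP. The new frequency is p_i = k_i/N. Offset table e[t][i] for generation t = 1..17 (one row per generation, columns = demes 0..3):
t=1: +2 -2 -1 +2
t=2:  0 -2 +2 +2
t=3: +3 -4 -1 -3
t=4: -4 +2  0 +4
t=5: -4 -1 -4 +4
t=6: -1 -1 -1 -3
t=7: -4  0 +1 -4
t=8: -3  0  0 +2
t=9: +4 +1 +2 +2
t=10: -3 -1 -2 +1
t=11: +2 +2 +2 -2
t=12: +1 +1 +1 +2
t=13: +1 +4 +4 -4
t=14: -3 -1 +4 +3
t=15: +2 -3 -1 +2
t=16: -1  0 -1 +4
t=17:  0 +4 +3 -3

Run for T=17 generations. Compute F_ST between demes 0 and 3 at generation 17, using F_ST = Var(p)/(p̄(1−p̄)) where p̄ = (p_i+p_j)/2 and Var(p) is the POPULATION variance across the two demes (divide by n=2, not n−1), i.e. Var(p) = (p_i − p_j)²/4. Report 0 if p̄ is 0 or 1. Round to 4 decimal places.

0.0365

t=0: k=[0 5 0 0]
t=1: x=[0.0500 4.9000 0.0500 0.0000] k=[2 3 0 0]
t=2: x=[2.0100 2.9600 0.0300 0.0000] k=[2 1 2 0]
t=3: x=[1.9900 1.0200 1.9700 0.0200] k=[5 0 1 0]
t=4: x=[4.9500 0.0600 0.9800 0.0100] k=[1 2 1 4]
t=5: x=[1.0100 1.9800 1.0400 3.9700] k=[0 1 0 8]
t=6: x=[0.0100 0.9800 0.0900 7.9200] k=[0 0 0 5]
t=7: x=[0.0000 0.0000 0.0500 4.9500] k=[0 0 1 1]
t=8: x=[0.0000 0.0100 0.9900 1.0000] k=[0 0 1 3]
t=9: x=[0.0000 0.0100 1.0100 2.9800] k=[0 1 3 5]
t=10: x=[0.0100 1.0100 3.0000 4.9800] k=[0 0 1 6]
t=11: x=[0.0000 0.0100 1.0400 5.9500] k=[0 2 3 4]
t=12: x=[0.0200 1.9900 3.0000 3.9900] k=[1 3 4 6]
t=13: x=[1.0200 2.9900 4.0100 5.9800] k=[2 7 8 2]
t=14: x=[2.0500 6.9600 7.9300 2.0600] k=[0 6 12 5]
t=15: x=[0.0600 6.0000 11.8700 5.0700] k=[2 3 11 7]
t=16: x=[2.0100 3.0700 10.8800 7.0400] k=[1 3 10 11]
t=17: x=[1.0200 3.0500 9.9400 10.9900] k=[1 7 13 8]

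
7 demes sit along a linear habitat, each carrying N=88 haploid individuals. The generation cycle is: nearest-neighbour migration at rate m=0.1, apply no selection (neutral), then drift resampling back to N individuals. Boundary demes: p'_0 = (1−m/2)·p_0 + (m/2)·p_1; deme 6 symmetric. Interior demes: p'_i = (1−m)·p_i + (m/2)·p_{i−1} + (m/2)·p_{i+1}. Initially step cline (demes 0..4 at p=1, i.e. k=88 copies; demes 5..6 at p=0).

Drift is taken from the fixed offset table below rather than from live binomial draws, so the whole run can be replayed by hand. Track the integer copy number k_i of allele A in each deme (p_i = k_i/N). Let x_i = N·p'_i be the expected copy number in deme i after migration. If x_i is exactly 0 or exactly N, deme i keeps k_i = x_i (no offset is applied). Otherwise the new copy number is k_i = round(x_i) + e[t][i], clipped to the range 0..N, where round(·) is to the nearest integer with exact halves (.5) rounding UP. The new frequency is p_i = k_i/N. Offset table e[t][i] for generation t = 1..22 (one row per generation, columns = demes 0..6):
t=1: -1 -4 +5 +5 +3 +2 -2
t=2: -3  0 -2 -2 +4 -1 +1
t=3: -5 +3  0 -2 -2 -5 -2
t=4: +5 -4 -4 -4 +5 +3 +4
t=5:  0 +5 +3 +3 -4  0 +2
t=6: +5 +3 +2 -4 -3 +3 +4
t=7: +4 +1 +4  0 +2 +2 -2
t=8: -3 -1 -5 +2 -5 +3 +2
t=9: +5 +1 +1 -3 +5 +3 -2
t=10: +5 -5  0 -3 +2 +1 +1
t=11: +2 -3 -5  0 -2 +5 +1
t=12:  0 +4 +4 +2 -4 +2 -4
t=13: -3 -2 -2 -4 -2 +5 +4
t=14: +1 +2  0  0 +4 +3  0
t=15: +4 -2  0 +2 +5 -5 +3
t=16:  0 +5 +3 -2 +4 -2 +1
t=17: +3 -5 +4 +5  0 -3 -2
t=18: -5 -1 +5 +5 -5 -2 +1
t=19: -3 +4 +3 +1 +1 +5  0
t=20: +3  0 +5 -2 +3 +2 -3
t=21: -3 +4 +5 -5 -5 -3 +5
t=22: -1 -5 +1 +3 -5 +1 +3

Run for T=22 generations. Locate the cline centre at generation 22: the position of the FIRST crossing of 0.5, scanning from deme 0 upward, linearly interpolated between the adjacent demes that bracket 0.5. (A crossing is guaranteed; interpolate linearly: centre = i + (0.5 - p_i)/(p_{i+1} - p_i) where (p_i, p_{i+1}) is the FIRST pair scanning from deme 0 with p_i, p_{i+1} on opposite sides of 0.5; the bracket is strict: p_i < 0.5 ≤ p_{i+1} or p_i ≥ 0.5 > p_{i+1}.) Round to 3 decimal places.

t=0: k=[88 88 88 88 88 0 0]
t=1: x=[88.0000 88.0000 88.0000 88.0000 83.6000 4.4000 0.0000] k=[88 88 88 88 87 6 0]
t=2: x=[88.0000 88.0000 88.0000 87.9500 83.0000 9.7500 0.3000] k=[88 88 88 86 87 9 1]
t=3: x=[88.0000 88.0000 87.9000 86.1500 83.0500 12.5000 1.4000] k=[88 88 88 84 81 8 0]
t=4: x=[88.0000 88.0000 87.8000 84.0500 77.5000 11.2500 0.4000] k=[88 88 84 80 83 14 4]
t=5: x=[88.0000 87.8000 84.0000 80.3500 79.4000 16.9500 4.5000] k=[88 88 87 83 75 17 7]
t=6: x=[88.0000 87.9500 86.8500 82.8000 72.5000 19.4000 7.5000] k=[88 88 88 79 70 22 12]
t=7: x=[88.0000 88.0000 87.5500 79.0000 68.0500 23.9000 12.5000] k=[88 88 88 79 70 26 11]
t=8: x=[88.0000 88.0000 87.5500 79.0000 68.2500 27.4500 11.7500] k=[88 88 83 81 63 30 14]
t=9: x=[88.0000 87.7500 83.1500 80.2000 62.2500 30.8500 14.8000] k=[88 88 84 77 67 34 13]
t=10: x=[88.0000 87.8000 83.8500 76.8500 65.8500 34.6000 14.0500] k=[88 83 84 74 68 36 15]
t=11: x=[87.7500 83.3000 83.4500 74.2000 66.7000 36.5500 16.0500] k=[88 80 78 74 65 42 17]
t=12: x=[87.6000 80.3000 77.9000 73.7500 64.3000 41.9000 18.2500] k=[88 84 82 76 60 44 14]
t=13: x=[87.8000 84.1000 81.8000 75.5000 60.0000 43.3000 15.5000] k=[85 82 80 72 58 48 20]
t=14: x=[84.8500 82.0500 79.7000 71.7000 58.2000 47.1000 21.4000] k=[86 84 80 72 62 50 21]
t=15: x=[85.9000 83.9000 79.8000 71.9000 61.9000 49.1500 22.4500] k=[88 82 80 74 67 44 25]
t=16: x=[87.7000 82.2000 79.8000 73.9500 66.2000 44.2000 25.9500] k=[88 87 83 72 70 42 27]
t=17: x=[87.9500 86.8500 82.6500 72.4500 68.7000 42.6500 27.7500] k=[88 82 87 77 69 40 26]
t=18: x=[87.7000 82.5500 86.2500 77.1000 67.9500 40.7500 26.7000] k=[83 82 88 82 63 39 28]
t=19: x=[82.9500 82.3500 87.4000 81.3500 62.7500 39.6500 28.5500] k=[80 86 88 82 64 45 29]
t=20: x=[80.3000 85.8000 87.6000 81.4000 63.9500 45.1500 29.8000] k=[83 86 88 79 67 47 27]
t=21: x=[83.1500 85.9500 87.4500 78.8500 66.6000 47.0000 28.0000] k=[80 88 88 74 62 44 33]
t=22: x=[80.4000 87.6000 87.3000 74.1000 61.7000 44.3500 33.5500] k=[79 83 88 77 57 45 37]

5.125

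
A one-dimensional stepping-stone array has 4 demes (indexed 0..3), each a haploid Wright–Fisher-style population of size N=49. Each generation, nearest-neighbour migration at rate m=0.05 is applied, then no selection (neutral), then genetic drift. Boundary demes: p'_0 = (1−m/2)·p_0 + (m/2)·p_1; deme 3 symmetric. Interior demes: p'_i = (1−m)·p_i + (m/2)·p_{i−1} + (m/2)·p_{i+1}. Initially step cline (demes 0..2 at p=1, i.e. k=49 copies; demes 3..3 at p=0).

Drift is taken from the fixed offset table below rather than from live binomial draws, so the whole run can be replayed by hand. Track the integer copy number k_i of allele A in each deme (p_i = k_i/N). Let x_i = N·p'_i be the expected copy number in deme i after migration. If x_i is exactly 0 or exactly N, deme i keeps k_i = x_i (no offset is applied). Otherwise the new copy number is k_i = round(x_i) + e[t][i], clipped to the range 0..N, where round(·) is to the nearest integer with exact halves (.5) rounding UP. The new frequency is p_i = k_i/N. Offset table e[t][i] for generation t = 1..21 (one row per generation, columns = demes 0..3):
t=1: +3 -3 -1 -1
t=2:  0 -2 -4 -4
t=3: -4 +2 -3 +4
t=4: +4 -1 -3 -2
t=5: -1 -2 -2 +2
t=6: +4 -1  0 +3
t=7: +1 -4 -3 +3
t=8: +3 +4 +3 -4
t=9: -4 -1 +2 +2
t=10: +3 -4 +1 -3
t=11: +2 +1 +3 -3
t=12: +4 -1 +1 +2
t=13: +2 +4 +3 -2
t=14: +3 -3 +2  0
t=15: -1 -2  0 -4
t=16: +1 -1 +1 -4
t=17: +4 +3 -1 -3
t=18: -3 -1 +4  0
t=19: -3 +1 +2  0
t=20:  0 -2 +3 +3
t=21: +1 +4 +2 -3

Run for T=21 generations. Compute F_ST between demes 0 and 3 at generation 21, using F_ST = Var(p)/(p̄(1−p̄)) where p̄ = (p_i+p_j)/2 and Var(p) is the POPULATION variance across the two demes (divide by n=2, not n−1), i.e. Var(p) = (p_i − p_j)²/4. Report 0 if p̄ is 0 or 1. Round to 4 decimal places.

0.5136

t=0: k=[49 49 49 0]
t=1: x=[49.0000 49.0000 47.7750 1.2250] k=[49 49 47 0]
t=2: x=[49.0000 48.9500 45.8750 1.1750] k=[49 47 42 0]
t=3: x=[48.9500 46.9250 41.0750 1.0500] k=[45 49 38 5]
t=4: x=[45.1000 48.6250 37.4500 5.8250] k=[49 48 34 4]
t=5: x=[48.9750 47.6750 33.6000 4.7500] k=[48 46 32 7]
t=6: x=[47.9500 45.7000 31.7250 7.6250] k=[49 45 32 11]
t=7: x=[48.9000 44.7750 31.8000 11.5250] k=[49 41 29 15]
t=8: x=[48.8000 40.9000 28.9500 15.3500] k=[49 45 32 11]
t=9: x=[48.9000 44.7750 31.8000 11.5250] k=[45 44 34 14]
t=10: x=[44.9750 43.7750 33.7500 14.5000] k=[48 40 35 12]
t=11: x=[47.8000 40.0750 34.5500 12.5750] k=[49 41 38 10]
t=12: x=[48.8000 41.1250 37.3750 10.7000] k=[49 40 38 13]
t=13: x=[48.7750 40.1750 37.4250 13.6250] k=[49 44 40 12]
t=14: x=[48.8750 44.0250 39.4000 12.7000] k=[49 41 41 13]
t=15: x=[48.8000 41.2000 40.3000 13.7000] k=[48 39 40 10]
t=16: x=[47.7750 39.2500 39.2250 10.7500] k=[49 38 40 7]
t=17: x=[48.7250 38.3250 39.1250 7.8250] k=[49 41 38 5]
t=18: x=[48.8000 41.1250 37.2500 5.8250] k=[46 40 41 6]
t=19: x=[45.8500 40.1750 40.1000 6.8750] k=[43 41 42 7]
t=20: x=[42.9500 41.0750 41.1000 7.8750] k=[43 39 44 11]
t=21: x=[42.9000 39.2250 43.0500 11.8250] k=[44 43 45 9]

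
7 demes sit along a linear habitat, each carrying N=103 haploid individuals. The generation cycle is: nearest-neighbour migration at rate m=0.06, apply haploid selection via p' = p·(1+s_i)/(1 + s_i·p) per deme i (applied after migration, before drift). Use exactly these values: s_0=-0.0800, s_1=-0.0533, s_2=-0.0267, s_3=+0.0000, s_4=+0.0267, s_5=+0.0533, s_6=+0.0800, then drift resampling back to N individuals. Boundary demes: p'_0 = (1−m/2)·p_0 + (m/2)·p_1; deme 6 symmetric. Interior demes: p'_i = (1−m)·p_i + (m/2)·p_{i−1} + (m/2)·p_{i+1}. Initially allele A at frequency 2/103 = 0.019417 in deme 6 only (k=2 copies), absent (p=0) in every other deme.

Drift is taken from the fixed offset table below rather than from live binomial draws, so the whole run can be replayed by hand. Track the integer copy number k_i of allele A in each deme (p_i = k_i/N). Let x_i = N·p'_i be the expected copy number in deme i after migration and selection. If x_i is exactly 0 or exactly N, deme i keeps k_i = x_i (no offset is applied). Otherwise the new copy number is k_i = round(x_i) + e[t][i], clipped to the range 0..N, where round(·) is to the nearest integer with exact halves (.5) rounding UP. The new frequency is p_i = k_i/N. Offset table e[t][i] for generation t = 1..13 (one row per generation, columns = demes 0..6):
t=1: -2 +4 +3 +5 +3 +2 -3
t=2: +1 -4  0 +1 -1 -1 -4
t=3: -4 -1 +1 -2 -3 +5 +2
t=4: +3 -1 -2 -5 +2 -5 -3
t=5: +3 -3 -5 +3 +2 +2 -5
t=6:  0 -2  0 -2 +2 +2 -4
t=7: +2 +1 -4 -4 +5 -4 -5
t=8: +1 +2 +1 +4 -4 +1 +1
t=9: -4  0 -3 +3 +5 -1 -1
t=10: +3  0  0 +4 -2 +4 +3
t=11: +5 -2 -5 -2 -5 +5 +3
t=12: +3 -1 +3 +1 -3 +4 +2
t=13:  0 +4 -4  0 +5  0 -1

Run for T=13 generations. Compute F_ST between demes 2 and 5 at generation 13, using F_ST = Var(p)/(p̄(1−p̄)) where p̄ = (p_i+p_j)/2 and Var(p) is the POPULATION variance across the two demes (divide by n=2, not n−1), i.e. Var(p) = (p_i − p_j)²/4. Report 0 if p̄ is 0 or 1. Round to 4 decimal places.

0.0729

t=0: k=[0 0 0 0 0 0 2]
t=1: x=[0.0000 0.0000 0.0000 0.0000 0.0000 0.0632 2.0920] k=[0 0 0 0 0 2 0]
t=2: x=[0.0000 0.0000 0.0000 0.0000 0.0616 1.9783 0.0648] k=[0 0 0 0 0 1 0]
t=3: x=[0.0000 0.0000 0.0000 0.0000 0.0308 0.9896 0.0324] k=[0 0 0 0 0 6 2]
t=4: x=[0.0000 0.0000 0.0000 0.0000 0.1848 5.9862 2.2858] k=[0 0 0 0 2 1 0]
t=5: x=[0.0000 0.0000 0.0000 0.0600 1.9600 1.0528 0.0324] k=[0 0 0 3 4 3 0]
t=6: x=[0.0000 0.0000 0.0876 2.9400 4.0411 3.0920 0.0972] k=[0 0 0 1 6 5 0]
t=7: x=[0.0000 0.0000 0.0292 1.1200 5.9664 5.1272 0.1620] k=[0 0 0 0 11 1 0]
t=8: x=[0.0000 0.0000 0.0000 0.3300 10.6183 1.3368 0.0324] k=[0 0 0 4 7 2 1]
t=9: x=[0.0000 0.0000 0.1168 3.9700 6.9284 2.2305 1.1115] k=[0 0 0 7 12 1 0]
t=10: x=[0.0000 0.0000 0.2044 6.9400 11.7924 1.3684 0.0324] k=[0 0 0 11 10 5 3]
t=11: x=[0.0000 0.0000 0.3212 10.6400 10.1179 5.3472 3.2970] k=[0 0 0 9 5 10 6]
t=12: x=[0.0000 0.0000 0.2628 8.6100 5.4033 10.1973 6.5783] k=[0 0 3 10 2 14 9]
t=13: x=[0.0000 0.0852 3.0392 9.5500 2.6676 14.1105 9.8123] k=[0 4 0 10 8 14 9]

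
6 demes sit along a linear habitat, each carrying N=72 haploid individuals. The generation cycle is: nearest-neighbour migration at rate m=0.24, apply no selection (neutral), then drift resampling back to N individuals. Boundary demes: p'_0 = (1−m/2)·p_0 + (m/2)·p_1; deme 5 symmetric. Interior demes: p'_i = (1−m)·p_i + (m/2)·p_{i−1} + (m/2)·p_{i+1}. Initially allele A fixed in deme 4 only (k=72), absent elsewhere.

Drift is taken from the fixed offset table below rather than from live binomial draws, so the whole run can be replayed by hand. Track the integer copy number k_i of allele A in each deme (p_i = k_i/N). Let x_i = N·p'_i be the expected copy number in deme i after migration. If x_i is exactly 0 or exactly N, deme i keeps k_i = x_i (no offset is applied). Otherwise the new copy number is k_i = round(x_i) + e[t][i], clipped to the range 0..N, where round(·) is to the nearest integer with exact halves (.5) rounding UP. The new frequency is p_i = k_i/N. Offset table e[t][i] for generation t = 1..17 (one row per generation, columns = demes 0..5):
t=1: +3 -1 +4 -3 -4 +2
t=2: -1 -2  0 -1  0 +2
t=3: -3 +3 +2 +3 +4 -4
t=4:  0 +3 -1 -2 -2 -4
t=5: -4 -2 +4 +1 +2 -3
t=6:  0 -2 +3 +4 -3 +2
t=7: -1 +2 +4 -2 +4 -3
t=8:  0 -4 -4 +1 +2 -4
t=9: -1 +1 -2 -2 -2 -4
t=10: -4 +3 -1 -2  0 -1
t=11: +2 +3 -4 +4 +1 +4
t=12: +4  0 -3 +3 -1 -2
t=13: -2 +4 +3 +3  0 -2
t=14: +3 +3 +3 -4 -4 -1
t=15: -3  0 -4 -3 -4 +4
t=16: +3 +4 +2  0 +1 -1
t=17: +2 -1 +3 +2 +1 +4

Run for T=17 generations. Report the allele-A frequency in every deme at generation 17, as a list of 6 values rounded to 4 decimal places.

[0.1944, 0.2083, 0.2361, 0.2083, 0.1944, 0.2639]

t=0: k=[0 0 0 0 72 0]
t=1: x=[0.0000 0.0000 0.0000 8.6400 54.7200 8.6400] k=[0 0 0 6 51 11]
t=2: x=[0.0000 0.0000 0.7200 10.6800 40.8000 15.8000] k=[0 0 1 10 41 18]
t=3: x=[0.0000 0.1200 1.9600 12.6400 34.5200 20.7600] k=[0 3 4 16 39 17]
t=4: x=[0.3600 2.7600 5.3200 17.3200 33.6000 19.6400] k=[0 6 4 15 32 16]
t=5: x=[0.7200 5.0400 5.5600 15.7200 28.0400 17.9200] k=[0 3 10 17 30 15]
t=6: x=[0.3600 3.4800 10.0000 17.7200 26.6400 16.8000] k=[0 1 13 22 24 19]
t=7: x=[0.1200 2.3200 12.6400 21.1600 23.1600 19.6000] k=[0 4 17 19 27 17]
t=8: x=[0.4800 5.0800 15.6800 19.7200 24.8400 18.2000] k=[0 1 12 21 27 14]
t=9: x=[0.1200 2.2000 11.7600 20.6400 24.7200 15.5600] k=[0 3 10 19 23 12]
t=10: x=[0.3600 3.4800 10.2400 18.4000 21.2000 13.3200] k=[0 6 9 16 21 12]
t=11: x=[0.7200 5.6400 9.4800 15.7600 19.3200 13.0800] k=[3 9 5 20 20 17]
t=12: x=[3.7200 7.8000 7.2800 18.2000 19.6400 17.3600] k=[8 8 4 21 19 15]
t=13: x=[8.0000 7.5200 6.5200 18.7200 18.7600 15.4800] k=[6 12 10 22 19 13]
t=14: x=[6.7200 11.0400 11.6800 20.2000 18.6400 13.7200] k=[10 14 15 16 15 13]
t=15: x=[10.4800 13.6400 15.0000 15.7600 14.8800 13.2400] k=[7 14 11 13 11 17]
t=16: x=[7.8400 12.8000 11.6000 12.5200 11.9600 16.2800] k=[11 17 14 13 13 15]
t=17: x=[11.7200 15.9200 14.2400 13.1200 13.2400 14.7600] k=[14 15 17 15 14 19]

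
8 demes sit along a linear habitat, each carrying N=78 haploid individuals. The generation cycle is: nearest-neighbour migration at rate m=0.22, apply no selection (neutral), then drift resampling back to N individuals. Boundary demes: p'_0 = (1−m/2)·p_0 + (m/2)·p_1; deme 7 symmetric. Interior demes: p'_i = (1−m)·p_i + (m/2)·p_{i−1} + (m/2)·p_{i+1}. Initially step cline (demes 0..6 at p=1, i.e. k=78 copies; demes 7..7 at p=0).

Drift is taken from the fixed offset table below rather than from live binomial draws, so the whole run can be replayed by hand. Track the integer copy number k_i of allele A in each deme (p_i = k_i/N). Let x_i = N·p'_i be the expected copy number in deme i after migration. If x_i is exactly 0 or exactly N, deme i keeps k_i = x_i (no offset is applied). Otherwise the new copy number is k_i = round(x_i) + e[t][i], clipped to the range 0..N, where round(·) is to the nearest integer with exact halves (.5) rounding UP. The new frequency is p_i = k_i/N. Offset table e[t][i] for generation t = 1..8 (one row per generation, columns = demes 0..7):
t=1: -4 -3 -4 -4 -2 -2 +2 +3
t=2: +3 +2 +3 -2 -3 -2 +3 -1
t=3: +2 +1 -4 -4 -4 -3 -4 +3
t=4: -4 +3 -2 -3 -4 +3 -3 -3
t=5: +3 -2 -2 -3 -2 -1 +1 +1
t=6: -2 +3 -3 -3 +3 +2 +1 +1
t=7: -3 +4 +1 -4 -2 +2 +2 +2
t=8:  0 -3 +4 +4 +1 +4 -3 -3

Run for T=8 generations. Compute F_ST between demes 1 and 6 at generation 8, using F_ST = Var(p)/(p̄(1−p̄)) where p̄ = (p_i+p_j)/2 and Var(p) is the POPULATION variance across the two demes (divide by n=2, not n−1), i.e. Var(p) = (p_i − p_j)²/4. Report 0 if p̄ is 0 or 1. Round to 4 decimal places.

0.1350

t=0: k=[78 78 78 78 78 78 78 0]
t=1: x=[78.0000 78.0000 78.0000 78.0000 78.0000 78.0000 69.4200 8.5800] k=[78 78 78 78 78 78 71 12]
t=2: x=[78.0000 78.0000 78.0000 78.0000 78.0000 77.2300 65.2800 18.4900] k=[78 78 78 78 78 75 68 17]
t=3: x=[78.0000 78.0000 78.0000 78.0000 77.6700 74.5600 63.1600 22.6100] k=[78 78 78 78 74 72 59 26]
t=4: x=[78.0000 78.0000 78.0000 77.5600 74.2200 70.7900 56.8000 29.6300] k=[78 78 78 75 70 74 54 27]
t=5: x=[78.0000 78.0000 77.6700 74.7800 70.9900 71.3600 53.2300 29.9700] k=[78 78 76 72 69 70 54 31]
t=6: x=[78.0000 77.7800 75.7800 72.1100 69.4400 68.1300 53.2300 33.5300] k=[78 78 73 69 72 70 54 35]
t=7: x=[78.0000 77.4500 73.1100 69.7700 71.4500 68.4600 53.6700 37.0900] k=[78 78 74 66 69 70 56 39]
t=8: x=[78.0000 77.5600 73.5600 67.2100 68.7800 68.3500 55.6700 40.8700] k=[78 75 78 71 70 72 53 38]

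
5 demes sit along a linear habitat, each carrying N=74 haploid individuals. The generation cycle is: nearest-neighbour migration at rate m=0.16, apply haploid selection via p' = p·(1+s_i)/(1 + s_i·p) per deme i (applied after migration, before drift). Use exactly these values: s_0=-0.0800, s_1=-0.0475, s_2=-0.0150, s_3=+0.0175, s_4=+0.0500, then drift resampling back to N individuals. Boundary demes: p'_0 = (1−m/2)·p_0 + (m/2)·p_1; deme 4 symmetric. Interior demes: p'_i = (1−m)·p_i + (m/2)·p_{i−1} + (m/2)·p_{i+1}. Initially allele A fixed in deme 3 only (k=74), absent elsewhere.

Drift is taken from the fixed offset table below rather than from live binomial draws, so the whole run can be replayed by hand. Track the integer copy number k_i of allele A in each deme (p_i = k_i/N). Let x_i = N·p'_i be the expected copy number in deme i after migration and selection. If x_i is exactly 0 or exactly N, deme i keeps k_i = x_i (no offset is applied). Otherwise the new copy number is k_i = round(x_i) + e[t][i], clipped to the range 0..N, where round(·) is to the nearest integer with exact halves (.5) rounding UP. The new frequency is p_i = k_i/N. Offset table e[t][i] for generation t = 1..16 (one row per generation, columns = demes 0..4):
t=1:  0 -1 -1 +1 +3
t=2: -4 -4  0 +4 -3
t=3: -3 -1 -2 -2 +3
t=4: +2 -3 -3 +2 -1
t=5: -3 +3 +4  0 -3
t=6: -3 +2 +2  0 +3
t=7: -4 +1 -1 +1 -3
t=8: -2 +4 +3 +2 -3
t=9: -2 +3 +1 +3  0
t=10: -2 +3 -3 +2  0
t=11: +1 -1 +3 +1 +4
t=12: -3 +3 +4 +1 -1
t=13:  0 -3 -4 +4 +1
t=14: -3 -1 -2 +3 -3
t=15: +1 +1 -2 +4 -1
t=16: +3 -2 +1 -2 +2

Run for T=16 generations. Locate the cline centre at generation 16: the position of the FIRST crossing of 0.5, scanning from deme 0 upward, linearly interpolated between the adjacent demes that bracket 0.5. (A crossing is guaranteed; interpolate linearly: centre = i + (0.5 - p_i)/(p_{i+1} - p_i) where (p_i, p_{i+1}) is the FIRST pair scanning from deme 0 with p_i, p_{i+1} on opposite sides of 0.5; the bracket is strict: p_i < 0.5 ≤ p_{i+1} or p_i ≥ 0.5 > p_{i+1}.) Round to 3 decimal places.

2.833

t=0: k=[0 0 0 74 0]
t=1: x=[0.0000 0.0000 5.8382 62.3315 6.1912] k=[0 0 5 63 9]
t=2: x=[0.0000 0.3811 9.1185 54.2919 13.8612] k=[0 0 9 58 11]
t=3: x=[0.0000 0.6861 12.0468 50.5985 15.3450] k=[0 0 10 49 18]
t=4: x=[0.0000 0.7624 12.1656 43.7109 21.2105] k=[0 0 9 46 20]
t=5: x=[0.0000 0.6861 11.0967 41.2770 22.8432] k=[0 4 15 41 20]
t=6: x=[0.2945 4.3562 16.0096 37.5609 22.4354] k=[0 6 18 38 25]
t=7: x=[0.4418 6.1980 18.4300 35.6804 26.8692] k=[0 7 17 37 24]
t=8: x=[0.5155 6.9283 17.5965 34.6795 25.8546] k=[0 11 21 37 23]
t=9: x=[0.8104 10.4747 21.2503 34.9198 24.9199] k=[0 13 22 38 25]
t=10: x=[0.9579 12.1768 22.3237 36.0006 26.8692] k=[0 15 19 38 27]
t=11: x=[1.1054 13.5723 19.9788 35.9206 28.7327] k=[2 13 23 37 33]
t=12: x=[2.6579 12.4092 23.0793 35.8806 34.2157] k=[0 15 27 37 33]
t=13: x=[1.1054 14.1934 26.5820 36.2007 34.2157] k=[1 11 23 40 35]
t=14: x=[1.6592 10.7066 23.1588 38.5605 36.3017] k=[0 10 21 42 33]
t=15: x=[0.7366 9.6637 21.5683 39.9192 34.6173] k=[2 11 20 44 34]
t=16: x=[2.5098 10.5520 20.9721 41.5963 35.7006] k=[6 9 22 40 38]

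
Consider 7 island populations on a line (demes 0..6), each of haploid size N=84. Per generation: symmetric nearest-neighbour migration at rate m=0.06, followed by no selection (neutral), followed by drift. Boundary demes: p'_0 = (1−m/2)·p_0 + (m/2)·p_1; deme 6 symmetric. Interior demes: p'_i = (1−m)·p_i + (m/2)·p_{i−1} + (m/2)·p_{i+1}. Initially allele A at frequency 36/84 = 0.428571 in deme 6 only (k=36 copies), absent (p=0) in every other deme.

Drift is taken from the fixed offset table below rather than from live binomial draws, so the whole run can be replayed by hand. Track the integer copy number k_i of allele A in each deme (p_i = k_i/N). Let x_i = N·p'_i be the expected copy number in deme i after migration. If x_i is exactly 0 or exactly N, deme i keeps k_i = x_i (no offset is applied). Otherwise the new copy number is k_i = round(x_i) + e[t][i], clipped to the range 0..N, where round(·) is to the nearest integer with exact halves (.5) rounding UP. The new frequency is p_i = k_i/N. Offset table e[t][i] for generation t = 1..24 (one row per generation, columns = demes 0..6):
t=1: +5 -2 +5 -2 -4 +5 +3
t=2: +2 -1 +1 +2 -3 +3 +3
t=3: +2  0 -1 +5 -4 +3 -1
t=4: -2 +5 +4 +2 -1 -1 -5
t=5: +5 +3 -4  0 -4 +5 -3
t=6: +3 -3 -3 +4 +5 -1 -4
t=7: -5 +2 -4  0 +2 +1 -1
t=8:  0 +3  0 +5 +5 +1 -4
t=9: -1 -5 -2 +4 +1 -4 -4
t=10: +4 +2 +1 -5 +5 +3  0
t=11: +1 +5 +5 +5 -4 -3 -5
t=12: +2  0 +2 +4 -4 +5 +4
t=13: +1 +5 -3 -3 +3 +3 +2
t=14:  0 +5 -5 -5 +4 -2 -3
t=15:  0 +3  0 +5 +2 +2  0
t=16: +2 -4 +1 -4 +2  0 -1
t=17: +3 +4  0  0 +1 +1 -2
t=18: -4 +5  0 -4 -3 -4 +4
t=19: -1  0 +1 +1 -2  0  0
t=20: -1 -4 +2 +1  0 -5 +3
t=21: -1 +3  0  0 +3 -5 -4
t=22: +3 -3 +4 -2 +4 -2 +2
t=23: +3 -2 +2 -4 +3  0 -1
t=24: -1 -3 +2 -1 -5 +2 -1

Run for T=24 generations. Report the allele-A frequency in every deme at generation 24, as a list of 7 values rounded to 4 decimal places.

[0.0714, 0.0833, 0.1667, 0.0000, 0.2262, 0.1429, 0.1548]

t=0: k=[0 0 0 0 0 0 36]
t=1: x=[0.0000 0.0000 0.0000 0.0000 0.0000 1.0800 34.9200] k=[0 0 0 0 0 6 38]
t=2: x=[0.0000 0.0000 0.0000 0.0000 0.1800 6.7800 37.0400] k=[0 0 0 0 0 10 40]
t=3: x=[0.0000 0.0000 0.0000 0.0000 0.3000 10.6000 39.1000] k=[0 0 0 0 0 14 38]
t=4: x=[0.0000 0.0000 0.0000 0.0000 0.4200 14.3000 37.2800] k=[0 0 0 0 0 13 32]
t=5: x=[0.0000 0.0000 0.0000 0.0000 0.3900 13.1800 31.4300] k=[0 0 0 0 0 18 28]
t=6: x=[0.0000 0.0000 0.0000 0.0000 0.5400 17.7600 27.7000] k=[0 0 0 0 6 17 24]
t=7: x=[0.0000 0.0000 0.0000 0.1800 6.1500 16.8800 23.7900] k=[0 0 0 0 8 18 23]
t=8: x=[0.0000 0.0000 0.0000 0.2400 8.0600 17.8500 22.8500] k=[0 0 0 5 13 19 19]
t=9: x=[0.0000 0.0000 0.1500 5.0900 12.9400 18.8200 19.0000] k=[0 0 0 9 14 15 15]
t=10: x=[0.0000 0.0000 0.2700 8.8800 13.8800 14.9700 15.0000] k=[0 0 1 4 19 18 15]
t=11: x=[0.0000 0.0300 1.0600 4.3600 18.5200 17.9400 15.0900] k=[0 5 6 9 15 15 10]
t=12: x=[0.1500 4.8800 6.0600 9.0900 14.8200 14.8500 10.1500] k=[2 5 8 13 11 20 14]
t=13: x=[2.0900 5.0000 8.0600 12.7900 11.3300 19.5500 14.1800] k=[3 10 5 10 14 23 16]
t=14: x=[3.2100 9.6400 5.3000 9.9700 14.1500 22.5200 16.2100] k=[3 15 0 5 18 21 13]
t=15: x=[3.3600 14.1900 0.6000 5.2400 17.7000 20.6700 13.2400] k=[3 17 1 10 20 23 13]
t=16: x=[3.4200 16.1000 1.7500 10.0300 19.7900 22.6100 13.3000] k=[5 12 3 6 22 23 12]
t=17: x=[5.2100 11.5200 3.3600 6.3900 21.5500 22.6400 12.3300] k=[8 16 3 6 23 24 10]
t=18: x=[8.2400 15.3700 3.4800 6.4200 22.5200 23.5500 10.4200] k=[4 20 3 2 20 20 14]
t=19: x=[4.4800 19.0100 3.4800 2.5700 19.4600 19.8200 14.1800] k=[3 19 4 4 17 20 14]
t=20: x=[3.4800 18.0700 4.4500 4.3900 16.7000 19.7300 14.1800] k=[2 14 6 5 17 15 17]
t=21: x=[2.3600 13.4000 6.2100 5.3900 16.5800 15.1200 16.9400] k=[1 16 6 5 20 10 13]
t=22: x=[1.4500 15.2500 6.2700 5.4800 19.2500 10.3900 12.9100] k=[4 12 10 3 23 8 15]
t=23: x=[4.2400 11.7000 9.8500 3.8100 21.9500 8.6600 14.7900] k=[7 10 12 0 25 9 14]
t=24: x=[7.0900 9.9700 11.5800 1.1100 23.7700 9.6300 13.8500] k=[6 7 14 0 19 12 13]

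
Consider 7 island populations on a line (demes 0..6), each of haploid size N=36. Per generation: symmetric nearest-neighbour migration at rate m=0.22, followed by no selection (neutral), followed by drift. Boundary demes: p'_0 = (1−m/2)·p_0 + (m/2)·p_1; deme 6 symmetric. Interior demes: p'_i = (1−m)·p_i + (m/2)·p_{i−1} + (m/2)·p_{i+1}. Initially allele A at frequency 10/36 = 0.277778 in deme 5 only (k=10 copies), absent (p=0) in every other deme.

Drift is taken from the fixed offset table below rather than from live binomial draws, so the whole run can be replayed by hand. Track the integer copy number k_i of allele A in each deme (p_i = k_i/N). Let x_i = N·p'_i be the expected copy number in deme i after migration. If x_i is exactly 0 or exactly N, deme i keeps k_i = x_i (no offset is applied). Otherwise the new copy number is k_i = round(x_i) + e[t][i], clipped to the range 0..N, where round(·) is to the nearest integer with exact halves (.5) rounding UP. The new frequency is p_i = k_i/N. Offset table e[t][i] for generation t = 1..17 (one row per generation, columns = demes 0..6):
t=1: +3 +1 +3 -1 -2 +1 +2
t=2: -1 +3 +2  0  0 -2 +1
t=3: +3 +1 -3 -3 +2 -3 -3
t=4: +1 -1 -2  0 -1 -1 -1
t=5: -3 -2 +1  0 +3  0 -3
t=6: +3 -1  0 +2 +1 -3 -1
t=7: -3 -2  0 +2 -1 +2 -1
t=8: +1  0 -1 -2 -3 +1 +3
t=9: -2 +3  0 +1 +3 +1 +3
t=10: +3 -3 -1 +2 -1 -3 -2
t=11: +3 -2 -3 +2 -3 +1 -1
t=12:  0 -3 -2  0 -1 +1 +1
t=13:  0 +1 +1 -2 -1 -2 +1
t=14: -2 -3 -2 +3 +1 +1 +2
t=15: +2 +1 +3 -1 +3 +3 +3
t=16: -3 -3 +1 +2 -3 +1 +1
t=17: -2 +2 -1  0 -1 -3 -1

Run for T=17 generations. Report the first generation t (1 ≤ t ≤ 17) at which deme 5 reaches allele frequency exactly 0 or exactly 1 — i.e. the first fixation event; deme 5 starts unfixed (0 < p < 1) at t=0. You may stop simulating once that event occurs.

6

t=0: k=[0 0 0 0 0 10 0]
t=1: x=[0.0000 0.0000 0.0000 0.0000 1.1000 7.8000 1.1000] k=[0 0 0 0 0 9 3]
t=2: x=[0.0000 0.0000 0.0000 0.0000 0.9900 7.3500 3.6600] k=[0 0 0 0 1 5 5]
t=3: x=[0.0000 0.0000 0.0000 0.1100 1.3300 4.5600 5.0000] k=[0 0 0 0 3 2 2]
t=4: x=[0.0000 0.0000 0.0000 0.3300 2.5600 2.1100 2.0000] k=[0 0 0 0 2 1 1]
t=5: x=[0.0000 0.0000 0.0000 0.2200 1.6700 1.1100 1.0000] k=[0 0 0 0 5 1 0]
t=6: x=[0.0000 0.0000 0.0000 0.5500 4.0100 1.3300 0.1100] k=[0 0 0 3 5 0 0]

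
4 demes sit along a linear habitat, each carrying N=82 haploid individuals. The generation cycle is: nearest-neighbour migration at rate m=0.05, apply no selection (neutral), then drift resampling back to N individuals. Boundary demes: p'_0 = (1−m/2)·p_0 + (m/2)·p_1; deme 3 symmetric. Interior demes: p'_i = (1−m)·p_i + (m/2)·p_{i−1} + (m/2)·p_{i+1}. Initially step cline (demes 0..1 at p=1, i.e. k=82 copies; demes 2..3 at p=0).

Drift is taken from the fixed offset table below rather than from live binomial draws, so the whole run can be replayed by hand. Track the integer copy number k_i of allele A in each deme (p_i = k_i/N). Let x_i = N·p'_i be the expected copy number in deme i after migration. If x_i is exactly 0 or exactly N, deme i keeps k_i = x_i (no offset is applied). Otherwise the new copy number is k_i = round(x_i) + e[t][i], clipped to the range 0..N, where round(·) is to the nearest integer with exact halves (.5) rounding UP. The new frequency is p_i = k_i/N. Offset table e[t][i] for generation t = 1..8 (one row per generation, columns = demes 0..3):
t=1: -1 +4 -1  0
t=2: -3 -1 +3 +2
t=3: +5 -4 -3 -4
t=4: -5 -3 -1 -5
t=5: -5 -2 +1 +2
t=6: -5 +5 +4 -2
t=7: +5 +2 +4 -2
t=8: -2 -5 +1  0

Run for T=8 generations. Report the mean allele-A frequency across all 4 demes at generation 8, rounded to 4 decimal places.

t=0: k=[82 82 0 0]
t=1: x=[82.0000 79.9500 2.0500 0.0000] k=[82 82 1 0]
t=2: x=[82.0000 79.9750 3.0000 0.0250] k=[82 79 6 2]
t=3: x=[81.9250 77.2500 7.7250 2.1000] k=[82 73 5 0]
t=4: x=[81.7750 71.5250 6.5750 0.1250] k=[77 69 6 0]
t=5: x=[76.8000 67.6250 7.4250 0.1500] k=[72 66 8 2]
t=6: x=[71.8500 64.7000 9.3000 2.1500] k=[67 70 13 0]
t=7: x=[67.0750 68.5000 14.1000 0.3250] k=[72 71 18 0]
t=8: x=[71.9750 69.7000 18.8750 0.4500] k=[70 65 20 0]

0.4726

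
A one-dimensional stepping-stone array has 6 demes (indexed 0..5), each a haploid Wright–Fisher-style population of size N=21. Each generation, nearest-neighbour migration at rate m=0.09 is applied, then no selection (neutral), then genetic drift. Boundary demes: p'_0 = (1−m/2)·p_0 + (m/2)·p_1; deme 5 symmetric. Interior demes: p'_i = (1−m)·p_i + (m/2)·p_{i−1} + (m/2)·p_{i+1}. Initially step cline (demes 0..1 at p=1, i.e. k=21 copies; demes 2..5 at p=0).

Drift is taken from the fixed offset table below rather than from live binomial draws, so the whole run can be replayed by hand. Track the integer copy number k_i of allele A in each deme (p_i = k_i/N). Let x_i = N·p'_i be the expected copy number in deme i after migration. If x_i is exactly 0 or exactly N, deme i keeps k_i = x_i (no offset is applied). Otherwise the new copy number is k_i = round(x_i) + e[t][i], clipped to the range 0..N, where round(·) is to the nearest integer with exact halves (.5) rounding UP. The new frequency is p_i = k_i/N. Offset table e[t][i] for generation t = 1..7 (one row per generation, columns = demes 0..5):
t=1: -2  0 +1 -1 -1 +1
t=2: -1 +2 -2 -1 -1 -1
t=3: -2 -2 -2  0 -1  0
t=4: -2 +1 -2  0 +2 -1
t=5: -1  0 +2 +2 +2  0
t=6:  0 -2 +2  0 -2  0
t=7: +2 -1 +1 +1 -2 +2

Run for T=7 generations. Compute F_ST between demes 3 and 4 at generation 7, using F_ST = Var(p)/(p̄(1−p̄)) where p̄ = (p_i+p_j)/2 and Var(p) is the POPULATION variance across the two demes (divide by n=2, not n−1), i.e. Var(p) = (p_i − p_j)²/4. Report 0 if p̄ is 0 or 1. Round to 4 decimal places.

0.0244

t=0: k=[21 21 0 0 0 0]
t=1: x=[21.0000 20.0550 0.9450 0.0000 0.0000 0.0000] k=[21 20 2 0 0 0]
t=2: x=[20.9550 19.2350 2.7200 0.0900 0.0000 0.0000] k=[20 21 1 0 0 0]
t=3: x=[20.0450 20.0550 1.8550 0.0450 0.0000 0.0000] k=[18 18 0 0 0 0]
t=4: x=[18.0000 17.1900 0.8100 0.0000 0.0000 0.0000] k=[16 18 0 0 0 0]
t=5: x=[16.0900 17.1000 0.8100 0.0000 0.0000 0.0000] k=[15 17 3 0 0 0]
t=6: x=[15.0900 16.2800 3.4950 0.1350 0.0000 0.0000] k=[15 14 5 0 0 0]
t=7: x=[14.9550 13.6400 5.1800 0.2250 0.0000 0.0000] k=[17 13 6 1 0 0]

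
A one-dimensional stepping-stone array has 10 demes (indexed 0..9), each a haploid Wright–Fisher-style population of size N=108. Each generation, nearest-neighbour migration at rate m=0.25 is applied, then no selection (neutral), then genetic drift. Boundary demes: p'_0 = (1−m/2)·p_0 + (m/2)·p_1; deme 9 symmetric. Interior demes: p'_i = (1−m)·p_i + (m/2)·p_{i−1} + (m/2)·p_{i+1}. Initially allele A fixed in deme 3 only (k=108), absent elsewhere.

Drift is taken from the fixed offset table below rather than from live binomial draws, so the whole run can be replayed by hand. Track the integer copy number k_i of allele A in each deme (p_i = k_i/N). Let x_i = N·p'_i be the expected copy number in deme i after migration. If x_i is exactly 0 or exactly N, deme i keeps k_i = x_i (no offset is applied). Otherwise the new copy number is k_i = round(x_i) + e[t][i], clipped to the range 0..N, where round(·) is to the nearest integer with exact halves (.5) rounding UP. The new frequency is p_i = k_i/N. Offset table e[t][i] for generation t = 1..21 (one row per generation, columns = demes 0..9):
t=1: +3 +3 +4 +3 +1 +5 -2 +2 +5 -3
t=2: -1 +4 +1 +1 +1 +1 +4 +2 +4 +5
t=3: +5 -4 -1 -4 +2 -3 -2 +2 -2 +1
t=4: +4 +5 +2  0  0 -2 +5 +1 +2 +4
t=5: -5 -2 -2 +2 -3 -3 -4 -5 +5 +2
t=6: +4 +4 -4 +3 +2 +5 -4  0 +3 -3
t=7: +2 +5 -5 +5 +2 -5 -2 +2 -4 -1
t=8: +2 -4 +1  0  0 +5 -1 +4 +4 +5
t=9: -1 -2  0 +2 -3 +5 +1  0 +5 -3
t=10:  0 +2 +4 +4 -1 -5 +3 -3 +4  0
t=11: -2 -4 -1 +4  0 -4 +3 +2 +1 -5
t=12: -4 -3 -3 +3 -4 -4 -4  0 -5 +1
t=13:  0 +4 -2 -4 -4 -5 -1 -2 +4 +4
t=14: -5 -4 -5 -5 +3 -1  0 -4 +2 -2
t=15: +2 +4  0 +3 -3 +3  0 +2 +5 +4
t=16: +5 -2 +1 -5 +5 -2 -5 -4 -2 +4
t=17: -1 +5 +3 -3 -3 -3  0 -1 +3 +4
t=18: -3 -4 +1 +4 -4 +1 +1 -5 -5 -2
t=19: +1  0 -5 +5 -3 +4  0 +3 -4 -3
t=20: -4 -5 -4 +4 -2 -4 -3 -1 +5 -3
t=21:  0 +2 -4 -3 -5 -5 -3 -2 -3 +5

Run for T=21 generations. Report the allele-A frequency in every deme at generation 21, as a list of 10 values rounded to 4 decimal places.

[0.1019, 0.1296, 0.1019, 0.1759, 0.0556, 0.0185, 0.0000, 0.0093, 0.0278, 0.0833]

t=0: k=[0 0 0 108 0 0 0 0 0 0]
t=1: x=[0.0000 0.0000 13.5000 81.0000 13.5000 0.0000 0.0000 0.0000 0.0000 0.0000] k=[0 0 18 84 15 0 0 0 0 0]
t=2: x=[0.0000 2.2500 24.0000 67.1250 21.7500 1.8750 0.0000 0.0000 0.0000 0.0000] k=[0 6 25 68 23 3 0 0 0 0]
t=3: x=[0.7500 7.6250 28.0000 57.0000 26.1250 5.1250 0.3750 0.0000 0.0000 0.0000] k=[6 4 27 53 28 2 0 0 0 0]
t=4: x=[5.7500 7.1250 27.3750 46.6250 27.8750 5.0000 0.2500 0.0000 0.0000 0.0000] k=[10 12 29 47 28 3 5 0 0 0]
t=5: x=[10.2500 13.8750 29.1250 42.3750 27.2500 6.3750 4.1250 0.6250 0.0000 0.0000] k=[5 12 27 44 24 3 0 0 0 0]
t=6: x=[5.8750 13.0000 27.2500 39.3750 23.8750 5.2500 0.3750 0.0000 0.0000 0.0000] k=[10 17 23 42 26 10 0 0 0 0]
t=7: x=[10.8750 16.8750 24.6250 37.6250 26.0000 10.7500 1.2500 0.0000 0.0000 0.0000] k=[13 22 20 43 28 6 0 0 0 0]
t=8: x=[14.1250 20.6250 23.1250 38.2500 27.1250 8.0000 0.7500 0.0000 0.0000 0.0000] k=[16 17 24 38 27 13 0 0 0 0]
t=9: x=[16.1250 17.7500 24.8750 34.8750 26.6250 13.1250 1.6250 0.0000 0.0000 0.0000] k=[15 16 25 37 24 18 3 0 0 0]
t=10: x=[15.1250 17.0000 25.3750 33.8750 24.8750 16.8750 4.5000 0.3750 0.0000 0.0000] k=[15 19 29 38 24 12 8 0 0 0]
t=11: x=[15.5000 19.7500 28.8750 35.1250 24.2500 13.0000 7.5000 1.0000 0.0000 0.0000] k=[14 16 28 39 24 9 11 3 0 0]
t=12: x=[14.2500 17.2500 27.8750 35.7500 24.0000 11.1250 9.7500 3.6250 0.3750 0.0000] k=[10 14 25 39 20 7 6 4 0 0]
t=13: x=[10.5000 14.8750 25.3750 34.8750 20.7500 8.5000 5.8750 3.7500 0.5000 0.0000] k=[11 19 23 31 17 4 5 2 5 0]
t=14: x=[12.0000 18.5000 23.5000 28.2500 17.1250 5.7500 4.5000 2.7500 4.0000 0.6250] k=[7 15 19 23 20 5 5 0 6 0]
t=15: x=[8.0000 14.5000 19.0000 22.1250 18.5000 6.8750 4.3750 1.3750 4.5000 0.7500] k=[10 19 19 25 16 10 4 3 10 5]
t=16: x=[11.1250 17.8750 19.7500 23.1250 16.3750 10.0000 4.6250 4.0000 8.5000 5.6250] k=[16 16 21 18 21 8 0 0 7 10]
t=17: x=[16.0000 16.6250 20.0000 18.7500 19.0000 8.6250 1.0000 0.8750 6.5000 9.6250] k=[15 22 23 16 16 6 1 0 10 14]
t=18: x=[15.8750 21.2500 22.0000 16.8750 14.7500 6.6250 1.5000 1.3750 9.2500 13.5000] k=[13 17 23 21 11 8 3 0 4 12]
t=19: x=[13.5000 17.2500 22.0000 20.0000 11.8750 7.7500 3.2500 0.8750 4.5000 11.0000] k=[15 17 17 25 9 12 3 4 1 8]
t=20: x=[15.2500 16.7500 18.0000 22.0000 11.3750 10.5000 4.2500 3.5000 2.2500 7.1250] k=[11 12 14 26 9 7 1 3 7 4]
t=21: x=[11.1250 12.1250 15.2500 22.3750 10.8750 6.5000 2.0000 3.2500 6.1250 4.3750] k=[11 14 11 19 6 2 0 1 3 9]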